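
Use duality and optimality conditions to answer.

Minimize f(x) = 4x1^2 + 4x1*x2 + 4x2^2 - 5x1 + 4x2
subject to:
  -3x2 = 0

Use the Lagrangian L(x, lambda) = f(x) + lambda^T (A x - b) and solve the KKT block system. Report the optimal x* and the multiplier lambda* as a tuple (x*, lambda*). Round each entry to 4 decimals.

Form the Lagrangian:
  L(x, lambda) = (1/2) x^T Q x + c^T x + lambda^T (A x - b)
Stationarity (grad_x L = 0): Q x + c + A^T lambda = 0.
Primal feasibility: A x = b.

This gives the KKT block system:
  [ Q   A^T ] [ x     ]   [-c ]
  [ A    0  ] [ lambda ] = [ b ]

Solving the linear system:
  x*      = (0.625, 0)
  lambda* = (2.1667)
  f(x*)   = -1.5625

x* = (0.625, 0), lambda* = (2.1667)


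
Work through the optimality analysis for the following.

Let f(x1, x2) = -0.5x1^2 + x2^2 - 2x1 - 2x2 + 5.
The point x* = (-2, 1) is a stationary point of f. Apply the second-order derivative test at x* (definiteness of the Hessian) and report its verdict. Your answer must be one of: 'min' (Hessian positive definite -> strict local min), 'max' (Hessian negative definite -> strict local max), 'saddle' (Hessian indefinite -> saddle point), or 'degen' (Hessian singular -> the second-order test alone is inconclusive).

Compute the Hessian H = grad^2 f:
  H = [[-1, 0], [0, 2]]
Verify stationarity: grad f(x*) = H x* + g = (0, 0).
Eigenvalues of H: -1, 2.
Eigenvalues have mixed signs, so H is indefinite -> x* is a saddle point.

saddle


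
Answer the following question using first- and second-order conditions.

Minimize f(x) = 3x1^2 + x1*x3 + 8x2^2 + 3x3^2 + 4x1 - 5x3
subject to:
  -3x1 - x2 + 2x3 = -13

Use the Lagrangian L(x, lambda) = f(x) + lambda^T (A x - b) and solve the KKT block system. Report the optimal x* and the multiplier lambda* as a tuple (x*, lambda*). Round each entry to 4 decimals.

Form the Lagrangian:
  L(x, lambda) = (1/2) x^T Q x + c^T x + lambda^T (A x - b)
Stationarity (grad_x L = 0): Q x + c + A^T lambda = 0.
Primal feasibility: A x = b.

This gives the KKT block system:
  [ Q   A^T ] [ x     ]   [-c ]
  [ A    0  ] [ lambda ] = [ b ]

Solving the linear system:
  x*      = (2.9525, 0.4136, -1.8644)
  lambda* = (6.6169)
  f(x*)   = 53.5763

x* = (2.9525, 0.4136, -1.8644), lambda* = (6.6169)


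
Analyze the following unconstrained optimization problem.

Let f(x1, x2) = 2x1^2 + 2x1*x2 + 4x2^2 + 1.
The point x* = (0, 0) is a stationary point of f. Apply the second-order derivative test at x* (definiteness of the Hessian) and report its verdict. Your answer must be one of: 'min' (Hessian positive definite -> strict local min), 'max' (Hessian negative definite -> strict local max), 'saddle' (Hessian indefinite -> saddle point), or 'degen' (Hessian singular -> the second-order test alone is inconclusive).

Compute the Hessian H = grad^2 f:
  H = [[4, 2], [2, 8]]
Verify stationarity: grad f(x*) = H x* + g = (0, 0).
Eigenvalues of H: 3.1716, 8.8284.
Both eigenvalues > 0, so H is positive definite -> x* is a strict local min.

min


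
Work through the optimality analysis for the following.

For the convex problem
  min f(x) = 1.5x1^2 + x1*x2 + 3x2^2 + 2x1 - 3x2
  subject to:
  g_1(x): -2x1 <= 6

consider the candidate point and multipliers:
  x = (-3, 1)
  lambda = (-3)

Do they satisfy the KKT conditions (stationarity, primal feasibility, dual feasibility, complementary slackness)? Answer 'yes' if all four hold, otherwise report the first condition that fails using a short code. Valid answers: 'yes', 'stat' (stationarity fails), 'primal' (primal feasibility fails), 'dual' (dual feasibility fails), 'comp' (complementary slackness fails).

Gradient of f: grad f(x) = Q x + c = (-6, 0)
Constraint values g_i(x) = a_i^T x - b_i:
  g_1((-3, 1)) = 0
Stationarity residual: grad f(x) + sum_i lambda_i a_i = (0, 0)
  -> stationarity OK
Primal feasibility (all g_i <= 0): OK
Dual feasibility (all lambda_i >= 0): FAILS
Complementary slackness (lambda_i * g_i(x) = 0 for all i): OK

Verdict: the first failing condition is dual_feasibility -> dual.

dual


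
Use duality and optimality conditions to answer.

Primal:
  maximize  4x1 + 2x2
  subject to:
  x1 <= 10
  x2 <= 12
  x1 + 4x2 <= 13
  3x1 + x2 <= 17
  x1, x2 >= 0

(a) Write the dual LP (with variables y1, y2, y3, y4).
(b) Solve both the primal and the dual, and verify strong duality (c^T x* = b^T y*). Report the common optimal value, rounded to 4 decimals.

The standard primal-dual pair for 'max c^T x s.t. A x <= b, x >= 0' is:
  Dual:  min b^T y  s.t.  A^T y >= c,  y >= 0.

So the dual LP is:
  minimize  10y1 + 12y2 + 13y3 + 17y4
  subject to:
    y1 + y3 + 3y4 >= 4
    y2 + 4y3 + y4 >= 2
    y1, y2, y3, y4 >= 0

Solving the primal: x* = (5, 2).
  primal value c^T x* = 24.
Solving the dual: y* = (0, 0, 0.1818, 1.2727).
  dual value b^T y* = 24.
Strong duality: c^T x* = b^T y*. Confirmed.

24


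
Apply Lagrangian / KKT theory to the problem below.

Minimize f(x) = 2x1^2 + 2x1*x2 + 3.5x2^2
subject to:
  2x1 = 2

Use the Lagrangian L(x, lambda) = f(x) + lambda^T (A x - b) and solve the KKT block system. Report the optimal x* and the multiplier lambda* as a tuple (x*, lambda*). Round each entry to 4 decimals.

Form the Lagrangian:
  L(x, lambda) = (1/2) x^T Q x + c^T x + lambda^T (A x - b)
Stationarity (grad_x L = 0): Q x + c + A^T lambda = 0.
Primal feasibility: A x = b.

This gives the KKT block system:
  [ Q   A^T ] [ x     ]   [-c ]
  [ A    0  ] [ lambda ] = [ b ]

Solving the linear system:
  x*      = (1, -0.2857)
  lambda* = (-1.7143)
  f(x*)   = 1.7143

x* = (1, -0.2857), lambda* = (-1.7143)


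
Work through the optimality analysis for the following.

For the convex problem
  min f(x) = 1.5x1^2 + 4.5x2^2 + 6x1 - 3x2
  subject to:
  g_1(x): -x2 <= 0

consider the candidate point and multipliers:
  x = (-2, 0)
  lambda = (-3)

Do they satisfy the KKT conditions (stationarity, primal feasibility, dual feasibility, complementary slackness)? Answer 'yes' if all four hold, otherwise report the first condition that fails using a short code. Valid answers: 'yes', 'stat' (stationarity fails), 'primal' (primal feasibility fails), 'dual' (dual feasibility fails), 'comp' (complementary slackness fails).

Gradient of f: grad f(x) = Q x + c = (0, -3)
Constraint values g_i(x) = a_i^T x - b_i:
  g_1((-2, 0)) = 0
Stationarity residual: grad f(x) + sum_i lambda_i a_i = (0, 0)
  -> stationarity OK
Primal feasibility (all g_i <= 0): OK
Dual feasibility (all lambda_i >= 0): FAILS
Complementary slackness (lambda_i * g_i(x) = 0 for all i): OK

Verdict: the first failing condition is dual_feasibility -> dual.

dual


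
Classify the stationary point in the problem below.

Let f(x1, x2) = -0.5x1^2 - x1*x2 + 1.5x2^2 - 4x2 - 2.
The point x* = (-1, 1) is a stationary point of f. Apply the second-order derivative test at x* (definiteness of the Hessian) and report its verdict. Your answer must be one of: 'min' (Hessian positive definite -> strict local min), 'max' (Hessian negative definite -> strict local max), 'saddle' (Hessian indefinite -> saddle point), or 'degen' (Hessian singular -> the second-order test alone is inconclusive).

Compute the Hessian H = grad^2 f:
  H = [[-1, -1], [-1, 3]]
Verify stationarity: grad f(x*) = H x* + g = (0, 0).
Eigenvalues of H: -1.2361, 3.2361.
Eigenvalues have mixed signs, so H is indefinite -> x* is a saddle point.

saddle


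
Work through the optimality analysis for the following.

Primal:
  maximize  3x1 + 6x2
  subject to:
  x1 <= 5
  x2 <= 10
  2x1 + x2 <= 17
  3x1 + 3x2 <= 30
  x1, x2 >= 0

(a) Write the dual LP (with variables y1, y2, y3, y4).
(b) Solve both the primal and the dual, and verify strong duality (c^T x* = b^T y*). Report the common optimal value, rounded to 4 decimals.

The standard primal-dual pair for 'max c^T x s.t. A x <= b, x >= 0' is:
  Dual:  min b^T y  s.t.  A^T y >= c,  y >= 0.

So the dual LP is:
  minimize  5y1 + 10y2 + 17y3 + 30y4
  subject to:
    y1 + 2y3 + 3y4 >= 3
    y2 + y3 + 3y4 >= 6
    y1, y2, y3, y4 >= 0

Solving the primal: x* = (0, 10).
  primal value c^T x* = 60.
Solving the dual: y* = (0, 3, 0, 1).
  dual value b^T y* = 60.
Strong duality: c^T x* = b^T y*. Confirmed.

60


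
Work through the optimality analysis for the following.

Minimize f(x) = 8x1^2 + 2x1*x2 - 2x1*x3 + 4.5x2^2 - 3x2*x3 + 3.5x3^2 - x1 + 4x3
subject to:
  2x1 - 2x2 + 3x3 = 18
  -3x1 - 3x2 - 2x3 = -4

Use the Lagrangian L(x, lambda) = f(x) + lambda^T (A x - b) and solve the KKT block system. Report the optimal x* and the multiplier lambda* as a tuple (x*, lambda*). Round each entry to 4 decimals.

Form the Lagrangian:
  L(x, lambda) = (1/2) x^T Q x + c^T x + lambda^T (A x - b)
Stationarity (grad_x L = 0): Q x + c + A^T lambda = 0.
Primal feasibility: A x = b.

This gives the KKT block system:
  [ Q   A^T ] [ x     ]   [-c ]
  [ A    0  ] [ lambda ] = [ b ]

Solving the linear system:
  x*      = (1.7993, -2.5382, 3.1083)
  lambda* = (-11.2664, -2.0124)
  f(x*)   = 102.6901

x* = (1.7993, -2.5382, 3.1083), lambda* = (-11.2664, -2.0124)


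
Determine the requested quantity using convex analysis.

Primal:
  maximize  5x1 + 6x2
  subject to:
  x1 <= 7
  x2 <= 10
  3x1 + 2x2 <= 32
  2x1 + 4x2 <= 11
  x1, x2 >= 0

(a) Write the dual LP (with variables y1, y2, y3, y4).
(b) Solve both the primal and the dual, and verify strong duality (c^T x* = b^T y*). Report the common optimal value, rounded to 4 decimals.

The standard primal-dual pair for 'max c^T x s.t. A x <= b, x >= 0' is:
  Dual:  min b^T y  s.t.  A^T y >= c,  y >= 0.

So the dual LP is:
  minimize  7y1 + 10y2 + 32y3 + 11y4
  subject to:
    y1 + 3y3 + 2y4 >= 5
    y2 + 2y3 + 4y4 >= 6
    y1, y2, y3, y4 >= 0

Solving the primal: x* = (5.5, 0).
  primal value c^T x* = 27.5.
Solving the dual: y* = (0, 0, 0, 2.5).
  dual value b^T y* = 27.5.
Strong duality: c^T x* = b^T y*. Confirmed.

27.5


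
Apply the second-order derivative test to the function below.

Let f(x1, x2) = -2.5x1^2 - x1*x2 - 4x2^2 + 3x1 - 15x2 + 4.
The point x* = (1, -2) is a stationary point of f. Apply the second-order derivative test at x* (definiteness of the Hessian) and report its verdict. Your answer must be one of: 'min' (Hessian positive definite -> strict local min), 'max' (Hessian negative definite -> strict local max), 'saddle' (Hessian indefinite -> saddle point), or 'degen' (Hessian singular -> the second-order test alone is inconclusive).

Compute the Hessian H = grad^2 f:
  H = [[-5, -1], [-1, -8]]
Verify stationarity: grad f(x*) = H x* + g = (0, 0).
Eigenvalues of H: -8.3028, -4.6972.
Both eigenvalues < 0, so H is negative definite -> x* is a strict local max.

max


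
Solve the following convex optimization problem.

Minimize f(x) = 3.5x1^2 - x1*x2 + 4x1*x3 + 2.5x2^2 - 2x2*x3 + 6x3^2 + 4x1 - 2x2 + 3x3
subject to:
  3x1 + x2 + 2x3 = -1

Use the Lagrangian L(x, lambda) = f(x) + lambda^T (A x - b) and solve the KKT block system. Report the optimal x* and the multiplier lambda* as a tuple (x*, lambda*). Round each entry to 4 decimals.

Form the Lagrangian:
  L(x, lambda) = (1/2) x^T Q x + c^T x + lambda^T (A x - b)
Stationarity (grad_x L = 0): Q x + c + A^T lambda = 0.
Primal feasibility: A x = b.

This gives the KKT block system:
  [ Q   A^T ] [ x     ]   [-c ]
  [ A    0  ] [ lambda ] = [ b ]

Solving the linear system:
  x*      = (-0.4353, 0.3417, -0.018)
  lambda* = (-0.1799)
  f(x*)   = -1.3291

x* = (-0.4353, 0.3417, -0.018), lambda* = (-0.1799)


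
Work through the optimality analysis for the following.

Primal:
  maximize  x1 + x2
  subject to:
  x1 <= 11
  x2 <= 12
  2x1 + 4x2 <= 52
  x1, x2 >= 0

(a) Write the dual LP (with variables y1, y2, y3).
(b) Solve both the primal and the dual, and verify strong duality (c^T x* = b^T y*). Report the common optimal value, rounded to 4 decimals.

The standard primal-dual pair for 'max c^T x s.t. A x <= b, x >= 0' is:
  Dual:  min b^T y  s.t.  A^T y >= c,  y >= 0.

So the dual LP is:
  minimize  11y1 + 12y2 + 52y3
  subject to:
    y1 + 2y3 >= 1
    y2 + 4y3 >= 1
    y1, y2, y3 >= 0

Solving the primal: x* = (11, 7.5).
  primal value c^T x* = 18.5.
Solving the dual: y* = (0.5, 0, 0.25).
  dual value b^T y* = 18.5.
Strong duality: c^T x* = b^T y*. Confirmed.

18.5


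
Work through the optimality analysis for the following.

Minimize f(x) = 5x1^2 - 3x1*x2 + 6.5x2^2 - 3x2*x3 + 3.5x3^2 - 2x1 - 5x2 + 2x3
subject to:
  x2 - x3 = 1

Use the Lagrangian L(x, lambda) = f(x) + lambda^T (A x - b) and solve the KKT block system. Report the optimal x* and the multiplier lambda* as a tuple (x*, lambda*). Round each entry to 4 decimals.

Form the Lagrangian:
  L(x, lambda) = (1/2) x^T Q x + c^T x + lambda^T (A x - b)
Stationarity (grad_x L = 0): Q x + c + A^T lambda = 0.
Primal feasibility: A x = b.

This gives the KKT block system:
  [ Q   A^T ] [ x     ]   [-c ]
  [ A    0  ] [ lambda ] = [ b ]

Solving the linear system:
  x*      = (0.374, 0.5802, -0.4198)
  lambda* = (-2.6794)
  f(x*)   = -0.9046

x* = (0.374, 0.5802, -0.4198), lambda* = (-2.6794)


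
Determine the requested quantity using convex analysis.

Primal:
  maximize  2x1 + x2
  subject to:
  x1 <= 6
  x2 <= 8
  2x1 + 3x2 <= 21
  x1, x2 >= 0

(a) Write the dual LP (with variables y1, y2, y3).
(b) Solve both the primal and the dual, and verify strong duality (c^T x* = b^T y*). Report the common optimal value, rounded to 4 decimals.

The standard primal-dual pair for 'max c^T x s.t. A x <= b, x >= 0' is:
  Dual:  min b^T y  s.t.  A^T y >= c,  y >= 0.

So the dual LP is:
  minimize  6y1 + 8y2 + 21y3
  subject to:
    y1 + 2y3 >= 2
    y2 + 3y3 >= 1
    y1, y2, y3 >= 0

Solving the primal: x* = (6, 3).
  primal value c^T x* = 15.
Solving the dual: y* = (1.3333, 0, 0.3333).
  dual value b^T y* = 15.
Strong duality: c^T x* = b^T y*. Confirmed.

15


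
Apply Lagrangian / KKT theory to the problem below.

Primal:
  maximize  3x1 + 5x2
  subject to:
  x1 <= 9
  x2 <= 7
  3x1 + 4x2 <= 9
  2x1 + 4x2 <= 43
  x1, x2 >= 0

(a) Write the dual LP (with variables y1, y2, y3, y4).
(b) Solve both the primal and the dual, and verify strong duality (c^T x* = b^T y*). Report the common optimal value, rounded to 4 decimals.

The standard primal-dual pair for 'max c^T x s.t. A x <= b, x >= 0' is:
  Dual:  min b^T y  s.t.  A^T y >= c,  y >= 0.

So the dual LP is:
  minimize  9y1 + 7y2 + 9y3 + 43y4
  subject to:
    y1 + 3y3 + 2y4 >= 3
    y2 + 4y3 + 4y4 >= 5
    y1, y2, y3, y4 >= 0

Solving the primal: x* = (0, 2.25).
  primal value c^T x* = 11.25.
Solving the dual: y* = (0, 0, 1.25, 0).
  dual value b^T y* = 11.25.
Strong duality: c^T x* = b^T y*. Confirmed.

11.25


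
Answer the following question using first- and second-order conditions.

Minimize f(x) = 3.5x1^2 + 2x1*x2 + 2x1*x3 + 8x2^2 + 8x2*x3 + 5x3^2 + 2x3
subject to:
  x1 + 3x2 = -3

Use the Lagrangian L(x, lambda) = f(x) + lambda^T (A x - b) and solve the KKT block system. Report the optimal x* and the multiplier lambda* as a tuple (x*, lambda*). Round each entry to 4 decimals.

Form the Lagrangian:
  L(x, lambda) = (1/2) x^T Q x + c^T x + lambda^T (A x - b)
Stationarity (grad_x L = 0): Q x + c + A^T lambda = 0.
Primal feasibility: A x = b.

This gives the KKT block system:
  [ Q   A^T ] [ x     ]   [-c ]
  [ A    0  ] [ lambda ] = [ b ]

Solving the linear system:
  x*      = (-0.3964, -0.8679, 0.5736)
  lambda* = (3.3634)
  f(x*)   = 5.6186

x* = (-0.3964, -0.8679, 0.5736), lambda* = (3.3634)


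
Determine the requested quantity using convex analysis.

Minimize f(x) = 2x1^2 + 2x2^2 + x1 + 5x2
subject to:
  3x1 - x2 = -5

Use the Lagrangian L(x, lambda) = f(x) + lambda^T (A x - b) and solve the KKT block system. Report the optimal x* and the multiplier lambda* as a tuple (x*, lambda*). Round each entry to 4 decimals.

Form the Lagrangian:
  L(x, lambda) = (1/2) x^T Q x + c^T x + lambda^T (A x - b)
Stationarity (grad_x L = 0): Q x + c + A^T lambda = 0.
Primal feasibility: A x = b.

This gives the KKT block system:
  [ Q   A^T ] [ x     ]   [-c ]
  [ A    0  ] [ lambda ] = [ b ]

Solving the linear system:
  x*      = (-1.9, -0.7)
  lambda* = (2.2)
  f(x*)   = 2.8

x* = (-1.9, -0.7), lambda* = (2.2)


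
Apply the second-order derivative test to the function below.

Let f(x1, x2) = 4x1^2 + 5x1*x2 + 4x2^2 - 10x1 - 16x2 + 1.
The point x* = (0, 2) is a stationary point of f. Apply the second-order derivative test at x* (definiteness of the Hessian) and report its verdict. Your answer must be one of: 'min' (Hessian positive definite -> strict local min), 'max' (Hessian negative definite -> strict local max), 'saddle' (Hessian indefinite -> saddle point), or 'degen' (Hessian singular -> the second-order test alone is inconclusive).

Compute the Hessian H = grad^2 f:
  H = [[8, 5], [5, 8]]
Verify stationarity: grad f(x*) = H x* + g = (0, 0).
Eigenvalues of H: 3, 13.
Both eigenvalues > 0, so H is positive definite -> x* is a strict local min.

min


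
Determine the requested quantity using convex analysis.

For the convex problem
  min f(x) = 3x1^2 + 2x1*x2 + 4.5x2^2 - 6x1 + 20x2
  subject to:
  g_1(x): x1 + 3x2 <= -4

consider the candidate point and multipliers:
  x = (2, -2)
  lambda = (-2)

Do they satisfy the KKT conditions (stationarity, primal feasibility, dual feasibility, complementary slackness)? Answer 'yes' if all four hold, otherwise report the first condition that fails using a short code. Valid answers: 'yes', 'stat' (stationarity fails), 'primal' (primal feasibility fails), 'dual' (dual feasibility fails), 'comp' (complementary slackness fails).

Gradient of f: grad f(x) = Q x + c = (2, 6)
Constraint values g_i(x) = a_i^T x - b_i:
  g_1((2, -2)) = 0
Stationarity residual: grad f(x) + sum_i lambda_i a_i = (0, 0)
  -> stationarity OK
Primal feasibility (all g_i <= 0): OK
Dual feasibility (all lambda_i >= 0): FAILS
Complementary slackness (lambda_i * g_i(x) = 0 for all i): OK

Verdict: the first failing condition is dual_feasibility -> dual.

dual


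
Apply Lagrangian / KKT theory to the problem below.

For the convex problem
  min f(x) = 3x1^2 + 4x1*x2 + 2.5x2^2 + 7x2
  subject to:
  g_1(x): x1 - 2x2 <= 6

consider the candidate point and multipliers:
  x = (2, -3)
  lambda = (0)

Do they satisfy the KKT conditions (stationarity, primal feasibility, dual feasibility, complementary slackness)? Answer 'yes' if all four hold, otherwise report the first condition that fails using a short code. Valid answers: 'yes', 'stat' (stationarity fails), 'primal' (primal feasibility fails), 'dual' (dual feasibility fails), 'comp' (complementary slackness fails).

Gradient of f: grad f(x) = Q x + c = (0, 0)
Constraint values g_i(x) = a_i^T x - b_i:
  g_1((2, -3)) = 2
Stationarity residual: grad f(x) + sum_i lambda_i a_i = (0, 0)
  -> stationarity OK
Primal feasibility (all g_i <= 0): FAILS
Dual feasibility (all lambda_i >= 0): OK
Complementary slackness (lambda_i * g_i(x) = 0 for all i): OK

Verdict: the first failing condition is primal_feasibility -> primal.

primal


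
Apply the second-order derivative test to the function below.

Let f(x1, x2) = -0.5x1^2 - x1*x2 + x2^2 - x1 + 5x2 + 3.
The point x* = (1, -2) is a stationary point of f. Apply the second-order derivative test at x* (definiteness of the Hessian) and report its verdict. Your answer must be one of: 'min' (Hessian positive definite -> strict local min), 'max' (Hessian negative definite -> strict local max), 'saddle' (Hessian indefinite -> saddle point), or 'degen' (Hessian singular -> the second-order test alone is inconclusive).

Compute the Hessian H = grad^2 f:
  H = [[-1, -1], [-1, 2]]
Verify stationarity: grad f(x*) = H x* + g = (0, 0).
Eigenvalues of H: -1.3028, 2.3028.
Eigenvalues have mixed signs, so H is indefinite -> x* is a saddle point.

saddle


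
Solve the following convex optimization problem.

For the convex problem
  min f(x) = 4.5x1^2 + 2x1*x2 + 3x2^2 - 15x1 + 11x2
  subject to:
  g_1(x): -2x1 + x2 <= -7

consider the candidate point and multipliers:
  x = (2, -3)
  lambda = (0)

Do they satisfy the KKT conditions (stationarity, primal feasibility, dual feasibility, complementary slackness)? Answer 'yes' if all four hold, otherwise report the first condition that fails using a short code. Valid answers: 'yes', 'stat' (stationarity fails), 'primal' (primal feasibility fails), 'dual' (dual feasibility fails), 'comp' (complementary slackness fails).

Gradient of f: grad f(x) = Q x + c = (-3, -3)
Constraint values g_i(x) = a_i^T x - b_i:
  g_1((2, -3)) = 0
Stationarity residual: grad f(x) + sum_i lambda_i a_i = (-3, -3)
  -> stationarity FAILS
Primal feasibility (all g_i <= 0): OK
Dual feasibility (all lambda_i >= 0): OK
Complementary slackness (lambda_i * g_i(x) = 0 for all i): OK

Verdict: the first failing condition is stationarity -> stat.

stat


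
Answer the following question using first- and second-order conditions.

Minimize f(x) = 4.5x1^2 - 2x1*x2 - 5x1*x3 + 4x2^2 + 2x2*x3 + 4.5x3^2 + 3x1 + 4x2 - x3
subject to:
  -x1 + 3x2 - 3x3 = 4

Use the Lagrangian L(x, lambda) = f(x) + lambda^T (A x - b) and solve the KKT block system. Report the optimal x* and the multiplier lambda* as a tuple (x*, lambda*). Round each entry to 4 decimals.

Form the Lagrangian:
  L(x, lambda) = (1/2) x^T Q x + c^T x + lambda^T (A x - b)
Stationarity (grad_x L = 0): Q x + c + A^T lambda = 0.
Primal feasibility: A x = b.

This gives the KKT block system:
  [ Q   A^T ] [ x     ]   [-c ]
  [ A    0  ] [ lambda ] = [ b ]

Solving the linear system:
  x*      = (-1.0201, 0.0374, -0.9559)
  lambda* = (-1.4759)
  f(x*)   = 1.9746

x* = (-1.0201, 0.0374, -0.9559), lambda* = (-1.4759)


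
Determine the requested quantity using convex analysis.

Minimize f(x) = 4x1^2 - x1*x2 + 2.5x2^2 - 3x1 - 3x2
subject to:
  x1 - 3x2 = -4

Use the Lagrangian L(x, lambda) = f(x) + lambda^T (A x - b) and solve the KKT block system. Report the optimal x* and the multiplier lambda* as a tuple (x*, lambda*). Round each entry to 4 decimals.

Form the Lagrangian:
  L(x, lambda) = (1/2) x^T Q x + c^T x + lambda^T (A x - b)
Stationarity (grad_x L = 0): Q x + c + A^T lambda = 0.
Primal feasibility: A x = b.

This gives the KKT block system:
  [ Q   A^T ] [ x     ]   [-c ]
  [ A    0  ] [ lambda ] = [ b ]

Solving the linear system:
  x*      = (0.3944, 1.4648)
  lambda* = (1.3099)
  f(x*)   = -0.169

x* = (0.3944, 1.4648), lambda* = (1.3099)


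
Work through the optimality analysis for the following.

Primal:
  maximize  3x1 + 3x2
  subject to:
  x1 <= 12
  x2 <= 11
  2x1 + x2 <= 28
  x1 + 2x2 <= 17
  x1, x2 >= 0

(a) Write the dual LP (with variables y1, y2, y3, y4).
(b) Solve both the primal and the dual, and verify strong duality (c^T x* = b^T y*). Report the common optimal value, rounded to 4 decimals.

The standard primal-dual pair for 'max c^T x s.t. A x <= b, x >= 0' is:
  Dual:  min b^T y  s.t.  A^T y >= c,  y >= 0.

So the dual LP is:
  minimize  12y1 + 11y2 + 28y3 + 17y4
  subject to:
    y1 + 2y3 + y4 >= 3
    y2 + y3 + 2y4 >= 3
    y1, y2, y3, y4 >= 0

Solving the primal: x* = (12, 2.5).
  primal value c^T x* = 43.5.
Solving the dual: y* = (1.5, 0, 0, 1.5).
  dual value b^T y* = 43.5.
Strong duality: c^T x* = b^T y*. Confirmed.

43.5


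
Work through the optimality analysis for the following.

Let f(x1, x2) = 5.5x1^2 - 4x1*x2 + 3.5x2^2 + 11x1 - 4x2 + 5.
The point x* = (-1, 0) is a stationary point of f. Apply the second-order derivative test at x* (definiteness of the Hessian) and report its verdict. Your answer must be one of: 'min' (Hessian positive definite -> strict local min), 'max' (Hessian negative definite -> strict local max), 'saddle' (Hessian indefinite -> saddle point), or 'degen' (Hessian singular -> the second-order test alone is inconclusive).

Compute the Hessian H = grad^2 f:
  H = [[11, -4], [-4, 7]]
Verify stationarity: grad f(x*) = H x* + g = (0, 0).
Eigenvalues of H: 4.5279, 13.4721.
Both eigenvalues > 0, so H is positive definite -> x* is a strict local min.

min


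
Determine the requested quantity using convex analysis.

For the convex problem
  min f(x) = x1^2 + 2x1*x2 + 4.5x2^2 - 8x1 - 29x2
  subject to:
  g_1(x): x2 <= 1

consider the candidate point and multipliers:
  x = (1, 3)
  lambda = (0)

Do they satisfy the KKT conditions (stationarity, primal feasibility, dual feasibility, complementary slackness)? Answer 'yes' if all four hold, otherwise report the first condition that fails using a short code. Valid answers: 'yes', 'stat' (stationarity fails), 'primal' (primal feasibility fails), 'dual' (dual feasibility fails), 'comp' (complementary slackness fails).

Gradient of f: grad f(x) = Q x + c = (0, 0)
Constraint values g_i(x) = a_i^T x - b_i:
  g_1((1, 3)) = 2
Stationarity residual: grad f(x) + sum_i lambda_i a_i = (0, 0)
  -> stationarity OK
Primal feasibility (all g_i <= 0): FAILS
Dual feasibility (all lambda_i >= 0): OK
Complementary slackness (lambda_i * g_i(x) = 0 for all i): OK

Verdict: the first failing condition is primal_feasibility -> primal.

primal


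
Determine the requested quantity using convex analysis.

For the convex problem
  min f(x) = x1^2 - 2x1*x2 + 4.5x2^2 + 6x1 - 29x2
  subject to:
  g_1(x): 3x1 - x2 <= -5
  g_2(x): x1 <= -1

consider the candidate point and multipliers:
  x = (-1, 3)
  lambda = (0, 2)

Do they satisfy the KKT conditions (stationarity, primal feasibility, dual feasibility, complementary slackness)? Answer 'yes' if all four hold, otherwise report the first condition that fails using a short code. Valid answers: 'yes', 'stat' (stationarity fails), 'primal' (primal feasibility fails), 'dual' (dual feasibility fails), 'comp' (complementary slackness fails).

Gradient of f: grad f(x) = Q x + c = (-2, 0)
Constraint values g_i(x) = a_i^T x - b_i:
  g_1((-1, 3)) = -1
  g_2((-1, 3)) = 0
Stationarity residual: grad f(x) + sum_i lambda_i a_i = (0, 0)
  -> stationarity OK
Primal feasibility (all g_i <= 0): OK
Dual feasibility (all lambda_i >= 0): OK
Complementary slackness (lambda_i * g_i(x) = 0 for all i): OK

Verdict: yes, KKT holds.

yes


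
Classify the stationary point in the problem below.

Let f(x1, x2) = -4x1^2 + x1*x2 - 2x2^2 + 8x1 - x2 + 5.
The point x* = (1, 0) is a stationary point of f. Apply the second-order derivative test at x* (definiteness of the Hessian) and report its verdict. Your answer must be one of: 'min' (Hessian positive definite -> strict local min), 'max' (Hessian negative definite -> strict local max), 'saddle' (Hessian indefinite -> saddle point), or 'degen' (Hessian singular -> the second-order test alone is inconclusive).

Compute the Hessian H = grad^2 f:
  H = [[-8, 1], [1, -4]]
Verify stationarity: grad f(x*) = H x* + g = (0, 0).
Eigenvalues of H: -8.2361, -3.7639.
Both eigenvalues < 0, so H is negative definite -> x* is a strict local max.

max


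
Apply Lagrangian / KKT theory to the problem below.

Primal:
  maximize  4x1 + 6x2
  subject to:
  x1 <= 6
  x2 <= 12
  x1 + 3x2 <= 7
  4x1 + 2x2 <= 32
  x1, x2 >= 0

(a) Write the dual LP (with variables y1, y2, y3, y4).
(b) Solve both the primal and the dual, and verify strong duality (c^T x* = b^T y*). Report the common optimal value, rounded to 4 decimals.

The standard primal-dual pair for 'max c^T x s.t. A x <= b, x >= 0' is:
  Dual:  min b^T y  s.t.  A^T y >= c,  y >= 0.

So the dual LP is:
  minimize  6y1 + 12y2 + 7y3 + 32y4
  subject to:
    y1 + y3 + 4y4 >= 4
    y2 + 3y3 + 2y4 >= 6
    y1, y2, y3, y4 >= 0

Solving the primal: x* = (6, 0.3333).
  primal value c^T x* = 26.
Solving the dual: y* = (2, 0, 2, 0).
  dual value b^T y* = 26.
Strong duality: c^T x* = b^T y*. Confirmed.

26


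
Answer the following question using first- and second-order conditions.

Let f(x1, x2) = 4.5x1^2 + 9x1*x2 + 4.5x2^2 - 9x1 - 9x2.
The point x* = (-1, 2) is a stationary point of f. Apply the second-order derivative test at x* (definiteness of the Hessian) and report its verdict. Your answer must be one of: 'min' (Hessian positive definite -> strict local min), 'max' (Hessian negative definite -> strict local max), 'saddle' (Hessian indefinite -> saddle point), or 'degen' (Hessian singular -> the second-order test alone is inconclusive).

Compute the Hessian H = grad^2 f:
  H = [[9, 9], [9, 9]]
Verify stationarity: grad f(x*) = H x* + g = (0, 0).
Eigenvalues of H: 0, 18.
H has a zero eigenvalue (singular; positive semidefinite but not definite), so H is neither positive definite, negative definite, nor indefinite. The second-order test alone is inconclusive -> degen.
(Indeed, f is constant along the null direction of H through x*, so x* is not a strict local extremum.)

degen


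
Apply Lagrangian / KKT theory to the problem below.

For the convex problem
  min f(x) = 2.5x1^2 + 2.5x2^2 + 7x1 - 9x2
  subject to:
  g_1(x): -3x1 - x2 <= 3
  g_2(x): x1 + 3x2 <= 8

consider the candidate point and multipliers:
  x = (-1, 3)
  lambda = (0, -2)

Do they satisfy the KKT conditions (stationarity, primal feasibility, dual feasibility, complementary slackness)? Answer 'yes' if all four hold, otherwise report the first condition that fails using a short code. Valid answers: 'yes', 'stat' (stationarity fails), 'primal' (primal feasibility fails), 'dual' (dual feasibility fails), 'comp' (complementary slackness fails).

Gradient of f: grad f(x) = Q x + c = (2, 6)
Constraint values g_i(x) = a_i^T x - b_i:
  g_1((-1, 3)) = -3
  g_2((-1, 3)) = 0
Stationarity residual: grad f(x) + sum_i lambda_i a_i = (0, 0)
  -> stationarity OK
Primal feasibility (all g_i <= 0): OK
Dual feasibility (all lambda_i >= 0): FAILS
Complementary slackness (lambda_i * g_i(x) = 0 for all i): OK

Verdict: the first failing condition is dual_feasibility -> dual.

dual


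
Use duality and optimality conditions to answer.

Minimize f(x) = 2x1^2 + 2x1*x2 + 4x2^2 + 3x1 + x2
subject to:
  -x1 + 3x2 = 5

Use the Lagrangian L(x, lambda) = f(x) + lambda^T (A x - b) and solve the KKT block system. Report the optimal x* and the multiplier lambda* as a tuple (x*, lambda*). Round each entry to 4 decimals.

Form the Lagrangian:
  L(x, lambda) = (1/2) x^T Q x + c^T x + lambda^T (A x - b)
Stationarity (grad_x L = 0): Q x + c + A^T lambda = 0.
Primal feasibility: A x = b.

This gives the KKT block system:
  [ Q   A^T ] [ x     ]   [-c ]
  [ A    0  ] [ lambda ] = [ b ]

Solving the linear system:
  x*      = (-1.7857, 1.0714)
  lambda* = (-2)
  f(x*)   = 2.8571

x* = (-1.7857, 1.0714), lambda* = (-2)


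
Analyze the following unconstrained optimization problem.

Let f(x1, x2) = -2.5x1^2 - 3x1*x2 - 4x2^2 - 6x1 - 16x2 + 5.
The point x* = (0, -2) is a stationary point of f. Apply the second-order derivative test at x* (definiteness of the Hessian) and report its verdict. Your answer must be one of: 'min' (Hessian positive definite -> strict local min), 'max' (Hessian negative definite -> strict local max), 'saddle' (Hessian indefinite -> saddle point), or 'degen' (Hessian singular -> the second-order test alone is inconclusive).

Compute the Hessian H = grad^2 f:
  H = [[-5, -3], [-3, -8]]
Verify stationarity: grad f(x*) = H x* + g = (0, 0).
Eigenvalues of H: -9.8541, -3.1459.
Both eigenvalues < 0, so H is negative definite -> x* is a strict local max.

max


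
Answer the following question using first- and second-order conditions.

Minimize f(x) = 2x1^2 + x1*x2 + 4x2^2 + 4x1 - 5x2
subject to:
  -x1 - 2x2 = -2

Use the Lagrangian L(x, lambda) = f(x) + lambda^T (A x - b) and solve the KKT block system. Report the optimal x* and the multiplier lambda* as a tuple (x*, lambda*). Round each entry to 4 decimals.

Form the Lagrangian:
  L(x, lambda) = (1/2) x^T Q x + c^T x + lambda^T (A x - b)
Stationarity (grad_x L = 0): Q x + c + A^T lambda = 0.
Primal feasibility: A x = b.

This gives the KKT block system:
  [ Q   A^T ] [ x     ]   [-c ]
  [ A    0  ] [ lambda ] = [ b ]

Solving the linear system:
  x*      = (-0.7, 1.35)
  lambda* = (2.55)
  f(x*)   = -2.225

x* = (-0.7, 1.35), lambda* = (2.55)


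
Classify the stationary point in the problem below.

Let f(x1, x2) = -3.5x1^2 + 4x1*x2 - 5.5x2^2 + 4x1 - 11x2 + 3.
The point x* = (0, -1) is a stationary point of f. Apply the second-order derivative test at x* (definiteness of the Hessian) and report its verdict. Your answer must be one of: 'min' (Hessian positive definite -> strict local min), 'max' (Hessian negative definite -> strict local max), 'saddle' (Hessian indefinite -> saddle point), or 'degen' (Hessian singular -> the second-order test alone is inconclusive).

Compute the Hessian H = grad^2 f:
  H = [[-7, 4], [4, -11]]
Verify stationarity: grad f(x*) = H x* + g = (0, 0).
Eigenvalues of H: -13.4721, -4.5279.
Both eigenvalues < 0, so H is negative definite -> x* is a strict local max.

max


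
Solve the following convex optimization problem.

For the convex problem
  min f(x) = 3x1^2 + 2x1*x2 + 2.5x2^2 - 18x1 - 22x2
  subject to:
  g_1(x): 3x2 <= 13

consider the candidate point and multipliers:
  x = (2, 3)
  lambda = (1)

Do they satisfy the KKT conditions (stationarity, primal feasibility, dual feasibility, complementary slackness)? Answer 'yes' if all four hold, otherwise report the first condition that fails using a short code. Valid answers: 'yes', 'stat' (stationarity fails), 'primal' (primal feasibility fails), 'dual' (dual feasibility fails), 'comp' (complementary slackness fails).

Gradient of f: grad f(x) = Q x + c = (0, -3)
Constraint values g_i(x) = a_i^T x - b_i:
  g_1((2, 3)) = -4
Stationarity residual: grad f(x) + sum_i lambda_i a_i = (0, 0)
  -> stationarity OK
Primal feasibility (all g_i <= 0): OK
Dual feasibility (all lambda_i >= 0): OK
Complementary slackness (lambda_i * g_i(x) = 0 for all i): FAILS

Verdict: the first failing condition is complementary_slackness -> comp.

comp


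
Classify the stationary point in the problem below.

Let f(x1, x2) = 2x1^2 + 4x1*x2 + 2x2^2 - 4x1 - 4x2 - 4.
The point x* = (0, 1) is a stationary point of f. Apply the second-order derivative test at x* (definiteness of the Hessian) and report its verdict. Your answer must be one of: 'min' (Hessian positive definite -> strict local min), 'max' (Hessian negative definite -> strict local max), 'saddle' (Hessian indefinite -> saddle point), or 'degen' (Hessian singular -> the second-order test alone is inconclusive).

Compute the Hessian H = grad^2 f:
  H = [[4, 4], [4, 4]]
Verify stationarity: grad f(x*) = H x* + g = (0, 0).
Eigenvalues of H: 0, 8.
H has a zero eigenvalue (singular; positive semidefinite but not definite), so H is neither positive definite, negative definite, nor indefinite. The second-order test alone is inconclusive -> degen.
(Indeed, f is constant along the null direction of H through x*, so x* is not a strict local extremum.)

degen


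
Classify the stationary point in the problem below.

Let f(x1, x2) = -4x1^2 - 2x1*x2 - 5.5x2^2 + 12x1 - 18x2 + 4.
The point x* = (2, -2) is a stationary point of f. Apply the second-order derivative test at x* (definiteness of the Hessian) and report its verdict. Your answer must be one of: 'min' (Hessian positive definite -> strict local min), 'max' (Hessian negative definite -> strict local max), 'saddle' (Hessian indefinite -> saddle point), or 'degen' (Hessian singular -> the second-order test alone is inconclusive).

Compute the Hessian H = grad^2 f:
  H = [[-8, -2], [-2, -11]]
Verify stationarity: grad f(x*) = H x* + g = (0, 0).
Eigenvalues of H: -12, -7.
Both eigenvalues < 0, so H is negative definite -> x* is a strict local max.

max


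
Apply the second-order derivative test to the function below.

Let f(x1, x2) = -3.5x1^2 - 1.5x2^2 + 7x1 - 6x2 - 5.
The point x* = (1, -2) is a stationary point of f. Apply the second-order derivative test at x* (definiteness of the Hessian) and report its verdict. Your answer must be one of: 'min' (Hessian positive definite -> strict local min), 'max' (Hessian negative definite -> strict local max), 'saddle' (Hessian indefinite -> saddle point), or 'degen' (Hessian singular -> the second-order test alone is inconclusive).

Compute the Hessian H = grad^2 f:
  H = [[-7, 0], [0, -3]]
Verify stationarity: grad f(x*) = H x* + g = (0, 0).
Eigenvalues of H: -7, -3.
Both eigenvalues < 0, so H is negative definite -> x* is a strict local max.

max


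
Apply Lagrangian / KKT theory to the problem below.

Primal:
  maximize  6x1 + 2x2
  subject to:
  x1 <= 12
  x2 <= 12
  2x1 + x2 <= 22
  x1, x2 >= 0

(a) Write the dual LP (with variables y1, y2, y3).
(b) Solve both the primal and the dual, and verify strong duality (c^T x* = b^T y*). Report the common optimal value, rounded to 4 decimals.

The standard primal-dual pair for 'max c^T x s.t. A x <= b, x >= 0' is:
  Dual:  min b^T y  s.t.  A^T y >= c,  y >= 0.

So the dual LP is:
  minimize  12y1 + 12y2 + 22y3
  subject to:
    y1 + 2y3 >= 6
    y2 + y3 >= 2
    y1, y2, y3 >= 0

Solving the primal: x* = (11, 0).
  primal value c^T x* = 66.
Solving the dual: y* = (0, 0, 3).
  dual value b^T y* = 66.
Strong duality: c^T x* = b^T y*. Confirmed.

66


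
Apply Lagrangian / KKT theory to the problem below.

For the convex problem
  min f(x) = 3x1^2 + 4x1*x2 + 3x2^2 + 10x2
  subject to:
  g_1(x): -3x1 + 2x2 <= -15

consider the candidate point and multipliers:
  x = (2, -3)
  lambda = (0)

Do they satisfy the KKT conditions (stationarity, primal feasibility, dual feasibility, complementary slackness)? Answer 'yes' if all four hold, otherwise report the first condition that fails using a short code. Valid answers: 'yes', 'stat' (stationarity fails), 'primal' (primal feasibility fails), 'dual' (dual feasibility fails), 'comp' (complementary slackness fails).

Gradient of f: grad f(x) = Q x + c = (0, 0)
Constraint values g_i(x) = a_i^T x - b_i:
  g_1((2, -3)) = 3
Stationarity residual: grad f(x) + sum_i lambda_i a_i = (0, 0)
  -> stationarity OK
Primal feasibility (all g_i <= 0): FAILS
Dual feasibility (all lambda_i >= 0): OK
Complementary slackness (lambda_i * g_i(x) = 0 for all i): OK

Verdict: the first failing condition is primal_feasibility -> primal.

primal


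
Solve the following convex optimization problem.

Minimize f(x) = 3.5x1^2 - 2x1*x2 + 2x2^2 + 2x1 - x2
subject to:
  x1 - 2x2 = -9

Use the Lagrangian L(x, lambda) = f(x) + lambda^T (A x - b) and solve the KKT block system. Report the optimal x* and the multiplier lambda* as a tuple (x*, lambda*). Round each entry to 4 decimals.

Form the Lagrangian:
  L(x, lambda) = (1/2) x^T Q x + c^T x + lambda^T (A x - b)
Stationarity (grad_x L = 0): Q x + c + A^T lambda = 0.
Primal feasibility: A x = b.

This gives the KKT block system:
  [ Q   A^T ] [ x     ]   [-c ]
  [ A    0  ] [ lambda ] = [ b ]

Solving the linear system:
  x*      = (-0.25, 4.375)
  lambda* = (8.5)
  f(x*)   = 35.8125

x* = (-0.25, 4.375), lambda* = (8.5)


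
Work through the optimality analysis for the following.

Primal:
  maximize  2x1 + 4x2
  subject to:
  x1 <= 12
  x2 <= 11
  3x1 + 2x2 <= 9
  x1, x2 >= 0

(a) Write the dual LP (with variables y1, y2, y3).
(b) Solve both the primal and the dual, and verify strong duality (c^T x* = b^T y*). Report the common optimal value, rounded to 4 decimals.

The standard primal-dual pair for 'max c^T x s.t. A x <= b, x >= 0' is:
  Dual:  min b^T y  s.t.  A^T y >= c,  y >= 0.

So the dual LP is:
  minimize  12y1 + 11y2 + 9y3
  subject to:
    y1 + 3y3 >= 2
    y2 + 2y3 >= 4
    y1, y2, y3 >= 0

Solving the primal: x* = (0, 4.5).
  primal value c^T x* = 18.
Solving the dual: y* = (0, 0, 2).
  dual value b^T y* = 18.
Strong duality: c^T x* = b^T y*. Confirmed.

18


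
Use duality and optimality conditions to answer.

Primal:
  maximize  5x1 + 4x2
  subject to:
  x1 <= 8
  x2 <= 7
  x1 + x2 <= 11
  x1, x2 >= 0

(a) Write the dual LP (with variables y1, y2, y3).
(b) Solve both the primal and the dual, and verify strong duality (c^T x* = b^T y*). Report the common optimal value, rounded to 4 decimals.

The standard primal-dual pair for 'max c^T x s.t. A x <= b, x >= 0' is:
  Dual:  min b^T y  s.t.  A^T y >= c,  y >= 0.

So the dual LP is:
  minimize  8y1 + 7y2 + 11y3
  subject to:
    y1 + y3 >= 5
    y2 + y3 >= 4
    y1, y2, y3 >= 0

Solving the primal: x* = (8, 3).
  primal value c^T x* = 52.
Solving the dual: y* = (1, 0, 4).
  dual value b^T y* = 52.
Strong duality: c^T x* = b^T y*. Confirmed.

52


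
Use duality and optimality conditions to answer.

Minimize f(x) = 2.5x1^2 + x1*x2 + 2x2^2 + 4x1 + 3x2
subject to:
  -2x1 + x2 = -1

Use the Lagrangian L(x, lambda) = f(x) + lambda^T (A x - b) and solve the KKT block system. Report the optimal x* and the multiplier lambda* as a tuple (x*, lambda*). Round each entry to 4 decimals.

Form the Lagrangian:
  L(x, lambda) = (1/2) x^T Q x + c^T x + lambda^T (A x - b)
Stationarity (grad_x L = 0): Q x + c + A^T lambda = 0.
Primal feasibility: A x = b.

This gives the KKT block system:
  [ Q   A^T ] [ x     ]   [-c ]
  [ A    0  ] [ lambda ] = [ b ]

Solving the linear system:
  x*      = (-0.04, -1.08)
  lambda* = (1.36)
  f(x*)   = -1.02

x* = (-0.04, -1.08), lambda* = (1.36)
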